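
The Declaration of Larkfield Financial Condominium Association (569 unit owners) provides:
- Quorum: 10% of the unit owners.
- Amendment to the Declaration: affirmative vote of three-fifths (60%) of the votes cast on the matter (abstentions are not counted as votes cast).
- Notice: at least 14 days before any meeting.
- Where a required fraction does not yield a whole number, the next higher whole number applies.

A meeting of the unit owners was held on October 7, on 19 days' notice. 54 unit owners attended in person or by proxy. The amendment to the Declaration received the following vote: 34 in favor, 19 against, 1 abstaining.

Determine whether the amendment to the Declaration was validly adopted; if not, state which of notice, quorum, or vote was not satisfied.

Notice: 19 days given; 14 required. Satisfied.
Quorum: 10% of 569 = 56.90, rounded up to 57; 54 present. Not satisfied.
Vote: requires three-fifths of the votes cast (54 − 1 abstaining = 53); 3/5 of 53 = 31.80, rounded up to 32, so 32 needed; 34 in favor. Satisfied.

Invalid — quorum requirement not satisfied.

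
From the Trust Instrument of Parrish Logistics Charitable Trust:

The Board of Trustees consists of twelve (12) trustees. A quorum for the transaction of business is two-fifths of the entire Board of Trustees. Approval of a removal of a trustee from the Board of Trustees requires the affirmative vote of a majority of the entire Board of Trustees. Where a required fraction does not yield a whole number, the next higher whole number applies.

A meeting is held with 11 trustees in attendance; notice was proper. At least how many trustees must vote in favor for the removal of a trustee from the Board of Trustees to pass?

The removal of a trustee from the Board of Trustees requires a majority of the entire Board of Trustees (12).
A majority of 12 is 7.

7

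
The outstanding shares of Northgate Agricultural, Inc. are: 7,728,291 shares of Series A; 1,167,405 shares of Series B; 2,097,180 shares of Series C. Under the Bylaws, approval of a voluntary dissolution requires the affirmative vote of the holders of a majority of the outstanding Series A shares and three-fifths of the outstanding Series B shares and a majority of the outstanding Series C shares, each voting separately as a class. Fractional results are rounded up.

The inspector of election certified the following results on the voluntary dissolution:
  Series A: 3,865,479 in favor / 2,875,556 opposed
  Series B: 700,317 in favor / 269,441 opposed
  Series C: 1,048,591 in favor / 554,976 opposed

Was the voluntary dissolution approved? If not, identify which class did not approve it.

Series A: a majority of 7728291 is 3864146; 3,864,146 required, 3,865,479 in favor — approved.
Series B: 3/5 of 1167405 = 700443; 700,443 required, 700,317 in favor — not approved.
Series C: a majority of 2097180 is 1048591; 1,048,591 required, 1,048,591 in favor — approved.

Not approved — the Series B shares did not give the required vote.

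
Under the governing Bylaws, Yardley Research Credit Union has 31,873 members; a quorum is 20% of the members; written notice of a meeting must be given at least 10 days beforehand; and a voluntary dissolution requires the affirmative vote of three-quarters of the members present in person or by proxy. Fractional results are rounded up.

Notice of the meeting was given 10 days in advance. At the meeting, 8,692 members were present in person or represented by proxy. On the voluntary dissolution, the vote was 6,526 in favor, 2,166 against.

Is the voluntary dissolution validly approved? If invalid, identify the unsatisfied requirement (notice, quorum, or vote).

Notice: 10 days given; 10 required. Satisfied.
Quorum: 20% of 31,873 = 6,374.60, rounded up to 6,375; 8,692 present. Satisfied.
Vote: requires three-fourths of those present (8,692); 3/4 of 8692 = 6519, so 6,519 needed; 6,526 in favor. Satisfied.

Valid — all requirements satisfied.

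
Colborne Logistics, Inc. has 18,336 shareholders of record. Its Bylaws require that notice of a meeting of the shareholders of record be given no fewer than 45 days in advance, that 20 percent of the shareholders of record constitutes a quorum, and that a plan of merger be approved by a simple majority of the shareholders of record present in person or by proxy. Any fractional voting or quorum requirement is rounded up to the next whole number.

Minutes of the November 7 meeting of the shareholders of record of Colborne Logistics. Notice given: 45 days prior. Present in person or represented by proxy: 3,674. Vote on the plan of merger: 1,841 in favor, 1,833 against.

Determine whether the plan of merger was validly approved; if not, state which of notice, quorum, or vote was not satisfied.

Valid — all requirements satisfied.

Notice: 45 days given; 45 required. Satisfied.
Quorum: 20% of 18,336 = 3,667.20, rounded up to 3,668; 3,674 present. Satisfied.
Vote: requires a majority of those present (3,674); a majority of 3674 is 1838, so 1,838 needed; 1,841 in favor. Satisfied.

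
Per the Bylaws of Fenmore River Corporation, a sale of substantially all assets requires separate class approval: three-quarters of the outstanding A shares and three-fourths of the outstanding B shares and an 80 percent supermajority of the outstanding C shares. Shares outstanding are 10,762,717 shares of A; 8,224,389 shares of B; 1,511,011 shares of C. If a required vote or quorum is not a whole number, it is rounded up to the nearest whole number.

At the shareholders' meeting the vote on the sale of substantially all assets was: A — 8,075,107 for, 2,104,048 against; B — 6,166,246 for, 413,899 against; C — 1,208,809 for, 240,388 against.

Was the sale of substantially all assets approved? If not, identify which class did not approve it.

Not approved — the B shares did not give the required vote.

A: 3/4 of 10762717 = 8072037.75, rounded up to 8072038; 8,072,038 required, 8,075,107 in favor — approved.
B: 3/4 of 8224389 = 6168291.75, rounded up to 6168292; 6,168,292 required, 6,166,246 in favor — not approved.
C: 4/5 of 1511011 = 1208808.80, rounded up to 1208809; 1,208,809 required, 1,208,809 in favor — approved.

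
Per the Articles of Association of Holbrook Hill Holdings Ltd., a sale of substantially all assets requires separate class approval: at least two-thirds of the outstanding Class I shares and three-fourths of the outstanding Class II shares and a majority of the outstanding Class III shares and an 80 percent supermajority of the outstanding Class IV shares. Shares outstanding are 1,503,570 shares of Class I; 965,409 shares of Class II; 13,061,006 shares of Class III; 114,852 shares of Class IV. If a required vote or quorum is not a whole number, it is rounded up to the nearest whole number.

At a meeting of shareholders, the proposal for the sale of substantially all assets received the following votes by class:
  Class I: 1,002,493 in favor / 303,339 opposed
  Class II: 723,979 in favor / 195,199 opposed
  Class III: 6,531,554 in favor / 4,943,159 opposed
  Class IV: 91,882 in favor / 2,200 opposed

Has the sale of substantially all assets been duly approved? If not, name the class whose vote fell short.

Class I: 2/3 of 1503570 = 1002380; 1,002,380 required, 1,002,493 in favor — approved.
Class II: 3/4 of 965409 = 724056.75, rounded up to 724057; 724,057 required, 723,979 in favor — not approved.
Class III: a majority of 13061006 is 6530504; 6,530,504 required, 6,531,554 in favor — approved.
Class IV: 4/5 of 114852 = 91881.60, rounded up to 91882; 91,882 required, 91,882 in favor — approved.

Not approved — the Class II shares did not give the required vote.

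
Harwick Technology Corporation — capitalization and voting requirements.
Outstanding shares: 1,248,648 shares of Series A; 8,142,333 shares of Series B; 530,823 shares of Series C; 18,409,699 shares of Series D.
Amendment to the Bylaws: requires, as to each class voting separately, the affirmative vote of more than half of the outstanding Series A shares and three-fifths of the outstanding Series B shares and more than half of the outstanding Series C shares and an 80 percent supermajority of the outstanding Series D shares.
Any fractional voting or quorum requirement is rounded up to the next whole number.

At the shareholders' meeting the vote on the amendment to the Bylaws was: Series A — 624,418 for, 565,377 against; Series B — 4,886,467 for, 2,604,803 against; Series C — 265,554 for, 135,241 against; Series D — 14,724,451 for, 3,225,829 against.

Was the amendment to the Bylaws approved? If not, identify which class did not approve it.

Not approved — the Series D shares did not give the required vote.

Series A: a majority of 1248648 is 624325; 624,325 required, 624,418 in favor — approved.
Series B: 3/5 of 8142333 = 4885399.80, rounded up to 4885400; 4,885,400 required, 4,886,467 in favor — approved.
Series C: a majority of 530823 is 265412; 265,412 required, 265,554 in favor — approved.
Series D: 4/5 of 18409699 = 14727759.20, rounded up to 14727760; 14,727,760 required, 14,724,451 in favor — not approved.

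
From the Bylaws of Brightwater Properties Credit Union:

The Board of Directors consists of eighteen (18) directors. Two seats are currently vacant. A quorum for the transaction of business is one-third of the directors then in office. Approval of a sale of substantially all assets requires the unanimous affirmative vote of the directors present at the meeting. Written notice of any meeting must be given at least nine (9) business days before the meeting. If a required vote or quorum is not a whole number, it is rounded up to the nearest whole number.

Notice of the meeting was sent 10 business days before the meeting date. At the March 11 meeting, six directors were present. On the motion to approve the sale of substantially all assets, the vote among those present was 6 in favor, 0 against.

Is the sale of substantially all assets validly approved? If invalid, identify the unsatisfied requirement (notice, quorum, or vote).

Notice: 10 business days given; 9 required (10 ≥ 9). Satisfied.
Quorum: 6 present; quorum is 6. Satisfied.
Vote: the sale of substantially all assets requires the unanimous vote of the directors present (6). Unanimous means all 6, so 6 affirmative votes are needed; 6 voted in favor. Satisfied.

Valid — all requirements satisfied.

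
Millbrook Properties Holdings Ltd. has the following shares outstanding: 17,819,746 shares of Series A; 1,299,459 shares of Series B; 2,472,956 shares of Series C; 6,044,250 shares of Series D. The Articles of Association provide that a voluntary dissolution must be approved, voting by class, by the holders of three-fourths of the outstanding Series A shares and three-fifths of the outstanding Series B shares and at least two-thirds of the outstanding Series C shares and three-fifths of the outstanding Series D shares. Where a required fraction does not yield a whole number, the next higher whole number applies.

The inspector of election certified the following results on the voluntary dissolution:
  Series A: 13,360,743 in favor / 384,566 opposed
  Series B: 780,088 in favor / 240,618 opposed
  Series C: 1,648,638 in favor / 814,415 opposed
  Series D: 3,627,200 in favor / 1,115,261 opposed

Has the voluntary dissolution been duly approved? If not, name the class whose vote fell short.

Series A: 3/4 of 17819746 = 13364809.50, rounded up to 13364810; 13,364,810 required, 13,360,743 in favor — not approved.
Series B: 3/5 of 1299459 = 779675.40, rounded up to 779676; 779,676 required, 780,088 in favor — approved.
Series C: 2/3 of 2472956 = 1648637.33, rounded up to 1648638; 1,648,638 required, 1,648,638 in favor — approved.
Series D: 3/5 of 6044250 = 3626550; 3,626,550 required, 3,627,200 in favor — approved.

Not approved — the Series A shares did not give the required vote.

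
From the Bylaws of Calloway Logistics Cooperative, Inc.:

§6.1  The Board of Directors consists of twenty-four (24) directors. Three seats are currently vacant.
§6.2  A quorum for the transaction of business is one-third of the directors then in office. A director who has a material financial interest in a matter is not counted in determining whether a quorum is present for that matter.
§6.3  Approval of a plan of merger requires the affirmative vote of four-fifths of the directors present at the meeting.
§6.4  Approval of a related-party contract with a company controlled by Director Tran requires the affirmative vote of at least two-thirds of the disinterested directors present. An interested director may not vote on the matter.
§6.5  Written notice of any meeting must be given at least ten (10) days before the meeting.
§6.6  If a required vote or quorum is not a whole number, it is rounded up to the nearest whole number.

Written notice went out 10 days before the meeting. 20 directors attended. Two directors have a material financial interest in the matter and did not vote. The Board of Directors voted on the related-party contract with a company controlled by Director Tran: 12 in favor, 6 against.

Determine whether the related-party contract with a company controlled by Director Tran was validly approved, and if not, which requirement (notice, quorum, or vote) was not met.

Valid — all requirements satisfied.

Notice: 10 days given; 10 required (10 ≥ 10). Satisfied.
Quorum: 20 present, but the 2 interested directors do not count, leaving 18. Quorum is 7. Satisfied.
Vote: the related-party contract with a company controlled by Director Tran requires two-thirds of the disinterested directors present (20 − 2 = 18). 2/3 of 18 = 12, so 12 affirmative votes are needed; 12 voted in favor. Satisfied.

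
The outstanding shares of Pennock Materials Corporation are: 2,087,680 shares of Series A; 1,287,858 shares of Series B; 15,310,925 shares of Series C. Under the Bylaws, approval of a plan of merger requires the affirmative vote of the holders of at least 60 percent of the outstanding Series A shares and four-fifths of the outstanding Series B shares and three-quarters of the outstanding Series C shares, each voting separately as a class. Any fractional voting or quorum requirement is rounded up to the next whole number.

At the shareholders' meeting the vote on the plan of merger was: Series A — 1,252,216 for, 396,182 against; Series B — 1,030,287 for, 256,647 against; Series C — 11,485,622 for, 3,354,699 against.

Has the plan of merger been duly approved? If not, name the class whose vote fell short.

Not approved — the Series A shares did not give the required vote.

Series A: 3/5 of 2087680 = 1252608; 1,252,608 required, 1,252,216 in favor — not approved.
Series B: 4/5 of 1287858 = 1030286.40, rounded up to 1030287; 1,030,287 required, 1,030,287 in favor — approved.
Series C: 3/4 of 15310925 = 11483193.75, rounded up to 11483194; 11,483,194 required, 11,485,622 in favor — approved.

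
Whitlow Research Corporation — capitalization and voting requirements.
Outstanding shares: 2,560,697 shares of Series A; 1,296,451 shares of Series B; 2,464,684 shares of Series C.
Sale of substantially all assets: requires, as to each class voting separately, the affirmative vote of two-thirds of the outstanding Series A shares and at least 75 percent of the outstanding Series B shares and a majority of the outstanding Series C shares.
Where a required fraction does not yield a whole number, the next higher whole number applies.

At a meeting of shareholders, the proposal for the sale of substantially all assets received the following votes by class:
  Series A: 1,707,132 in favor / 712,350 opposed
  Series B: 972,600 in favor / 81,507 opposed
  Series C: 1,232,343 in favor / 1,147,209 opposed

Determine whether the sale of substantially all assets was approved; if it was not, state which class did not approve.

Series A: 2/3 of 2560697 = 1707131.33, rounded up to 1707132; 1,707,132 required, 1,707,132 in favor — approved.
Series B: 3/4 of 1296451 = 972338.25, rounded up to 972339; 972,339 required, 972,600 in favor — approved.
Series C: a majority of 2464684 is 1232343; 1,232,343 required, 1,232,343 in favor — approved.

Approved — every class gave the required vote.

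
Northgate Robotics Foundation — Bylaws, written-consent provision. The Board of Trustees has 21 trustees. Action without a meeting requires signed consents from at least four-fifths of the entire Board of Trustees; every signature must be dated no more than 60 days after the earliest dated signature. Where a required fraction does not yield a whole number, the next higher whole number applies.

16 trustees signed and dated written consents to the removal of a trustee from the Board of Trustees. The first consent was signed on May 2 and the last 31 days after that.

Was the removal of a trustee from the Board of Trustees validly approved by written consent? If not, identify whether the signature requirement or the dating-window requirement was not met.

Not effective — insufficient signatures.

Signatures required: at least four-fifths of 21 — 4/5 of 21 = 16.80, rounded up to 17, so 17 needed; 16 signed. Insufficient.
Dating window: the latest signature is 31 days after the earliest; the limit is 60 days. Within the window.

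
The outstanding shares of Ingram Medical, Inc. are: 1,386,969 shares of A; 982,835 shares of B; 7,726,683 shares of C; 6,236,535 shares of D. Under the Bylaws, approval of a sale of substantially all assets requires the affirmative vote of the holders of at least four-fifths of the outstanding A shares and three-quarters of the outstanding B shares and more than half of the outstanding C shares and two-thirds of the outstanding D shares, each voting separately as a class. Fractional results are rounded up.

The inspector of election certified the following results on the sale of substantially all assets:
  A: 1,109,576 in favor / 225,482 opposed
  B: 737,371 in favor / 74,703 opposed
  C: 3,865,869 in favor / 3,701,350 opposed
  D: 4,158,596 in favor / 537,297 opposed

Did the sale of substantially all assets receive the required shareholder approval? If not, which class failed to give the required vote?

Approved — every class gave the required vote.

A: 4/5 of 1386969 = 1109575.20, rounded up to 1109576; 1,109,576 required, 1,109,576 in favor — approved.
B: 3/4 of 982835 = 737126.25, rounded up to 737127; 737,127 required, 737,371 in favor — approved.
C: a majority of 7726683 is 3863342; 3,863,342 required, 3,865,869 in favor — approved.
D: 2/3 of 6236535 = 4157690; 4,157,690 required, 4,158,596 in favor — approved.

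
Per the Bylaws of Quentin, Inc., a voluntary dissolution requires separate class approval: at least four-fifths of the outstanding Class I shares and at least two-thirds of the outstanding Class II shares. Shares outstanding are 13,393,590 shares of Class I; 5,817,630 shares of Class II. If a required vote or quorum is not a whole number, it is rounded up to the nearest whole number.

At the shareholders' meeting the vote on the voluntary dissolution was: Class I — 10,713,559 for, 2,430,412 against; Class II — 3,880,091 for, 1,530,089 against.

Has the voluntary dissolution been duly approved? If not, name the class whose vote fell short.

Class I: 4/5 of 13393590 = 10714872; 10,714,872 required, 10,713,559 in favor — not approved.
Class II: 2/3 of 5817630 = 3878420; 3,878,420 required, 3,880,091 in favor — approved.

Not approved — the Class I shares did not give the required vote.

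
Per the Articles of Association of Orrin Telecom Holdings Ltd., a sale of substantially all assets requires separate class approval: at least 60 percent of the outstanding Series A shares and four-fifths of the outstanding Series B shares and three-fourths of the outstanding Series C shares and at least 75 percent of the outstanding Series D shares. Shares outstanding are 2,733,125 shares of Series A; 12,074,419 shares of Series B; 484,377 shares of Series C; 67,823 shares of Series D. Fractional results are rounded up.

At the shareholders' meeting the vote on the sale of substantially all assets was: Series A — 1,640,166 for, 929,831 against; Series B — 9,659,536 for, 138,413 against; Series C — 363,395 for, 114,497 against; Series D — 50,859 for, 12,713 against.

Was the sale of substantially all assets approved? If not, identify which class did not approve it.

Not approved — the Series D shares did not give the required vote.

Series A: 3/5 of 2733125 = 1639875; 1,639,875 required, 1,640,166 in favor — approved.
Series B: 4/5 of 12074419 = 9659535.20, rounded up to 9659536; 9,659,536 required, 9,659,536 in favor — approved.
Series C: 3/4 of 484377 = 363282.75, rounded up to 363283; 363,283 required, 363,395 in favor — approved.
Series D: 3/4 of 67823 = 50867.25, rounded up to 50868; 50,868 required, 50,859 in favor — not approved.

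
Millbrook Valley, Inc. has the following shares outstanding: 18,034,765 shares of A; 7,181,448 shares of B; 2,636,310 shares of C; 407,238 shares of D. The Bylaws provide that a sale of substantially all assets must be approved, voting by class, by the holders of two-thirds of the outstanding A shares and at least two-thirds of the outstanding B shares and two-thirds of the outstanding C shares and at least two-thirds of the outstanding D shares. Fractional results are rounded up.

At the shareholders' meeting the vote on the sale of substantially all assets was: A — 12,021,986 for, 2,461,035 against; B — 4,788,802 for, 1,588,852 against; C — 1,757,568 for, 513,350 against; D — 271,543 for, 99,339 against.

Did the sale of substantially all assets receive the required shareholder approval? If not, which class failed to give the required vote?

A: 2/3 of 18034765 = 12023176.67, rounded up to 12023177; 12,023,177 required, 12,021,986 in favor — not approved.
B: 2/3 of 7181448 = 4787632; 4,787,632 required, 4,788,802 in favor — approved.
C: 2/3 of 2636310 = 1757540; 1,757,540 required, 1,757,568 in favor — approved.
D: 2/3 of 407238 = 271492; 271,492 required, 271,543 in favor — approved.

Not approved — the A shares did not give the required vote.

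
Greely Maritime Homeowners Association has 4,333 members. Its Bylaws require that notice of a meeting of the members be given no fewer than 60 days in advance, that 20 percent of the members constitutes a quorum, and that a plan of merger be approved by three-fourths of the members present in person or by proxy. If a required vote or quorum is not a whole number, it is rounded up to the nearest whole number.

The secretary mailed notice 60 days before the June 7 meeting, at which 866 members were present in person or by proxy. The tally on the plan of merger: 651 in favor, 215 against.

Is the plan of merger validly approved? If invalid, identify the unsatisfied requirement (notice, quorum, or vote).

Notice: 60 days given; 60 required. Satisfied.
Quorum: 20% of 4,333 = 866.60, rounded up to 867; 866 present. Not satisfied.
Vote: requires three-fourths of those present (866); 3/4 of 866 = 649.50, rounded up to 650, so 650 needed; 651 in favor. Satisfied.

Invalid — quorum requirement not satisfied.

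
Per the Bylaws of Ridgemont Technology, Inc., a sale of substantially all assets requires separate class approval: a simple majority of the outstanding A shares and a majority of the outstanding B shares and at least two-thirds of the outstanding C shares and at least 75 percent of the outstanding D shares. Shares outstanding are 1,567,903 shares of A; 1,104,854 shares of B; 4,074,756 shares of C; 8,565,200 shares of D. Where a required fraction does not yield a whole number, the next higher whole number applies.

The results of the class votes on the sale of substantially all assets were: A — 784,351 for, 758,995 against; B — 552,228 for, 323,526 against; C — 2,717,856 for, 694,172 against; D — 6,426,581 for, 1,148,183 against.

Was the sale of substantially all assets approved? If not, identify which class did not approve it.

Not approved — the B shares did not give the required vote.

A: a majority of 1567903 is 783952; 783,952 required, 784,351 in favor — approved.
B: a majority of 1104854 is 552428; 552,428 required, 552,228 in favor — not approved.
C: 2/3 of 4074756 = 2716504; 2,716,504 required, 2,717,856 in favor — approved.
D: 3/4 of 8565200 = 6423900; 6,423,900 required, 6,426,581 in favor — approved.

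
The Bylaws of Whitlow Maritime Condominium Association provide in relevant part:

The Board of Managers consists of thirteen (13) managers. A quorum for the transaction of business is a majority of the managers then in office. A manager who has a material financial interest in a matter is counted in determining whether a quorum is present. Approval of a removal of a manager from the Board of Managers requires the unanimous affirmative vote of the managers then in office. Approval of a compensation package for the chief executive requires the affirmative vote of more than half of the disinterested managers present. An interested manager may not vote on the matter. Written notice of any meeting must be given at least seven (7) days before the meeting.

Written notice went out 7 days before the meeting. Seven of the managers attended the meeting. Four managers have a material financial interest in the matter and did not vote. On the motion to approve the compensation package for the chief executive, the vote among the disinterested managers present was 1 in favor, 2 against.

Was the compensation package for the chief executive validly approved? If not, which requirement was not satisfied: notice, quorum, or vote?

Notice: 7 days given; 7 required (7 ≥ 7). Satisfied.
Quorum: 7 present (interested managers count toward quorum); quorum is 7. Satisfied.
Vote: the compensation package for the chief executive requires a majority of the disinterested managers present (7 − 4 = 3). A majority of 3 is 2, so 2 affirmative votes are needed; 1 voted in favor. Not satisfied.

Invalid — vote requirement not satisfied.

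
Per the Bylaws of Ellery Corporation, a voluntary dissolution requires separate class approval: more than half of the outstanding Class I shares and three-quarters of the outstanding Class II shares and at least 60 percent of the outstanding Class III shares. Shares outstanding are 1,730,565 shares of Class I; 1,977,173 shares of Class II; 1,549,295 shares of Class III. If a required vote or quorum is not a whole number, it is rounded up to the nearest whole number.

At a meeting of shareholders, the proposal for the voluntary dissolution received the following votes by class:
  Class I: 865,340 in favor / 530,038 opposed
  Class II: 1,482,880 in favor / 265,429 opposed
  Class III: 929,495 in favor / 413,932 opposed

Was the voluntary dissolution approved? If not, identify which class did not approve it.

Not approved — the Class III shares did not give the required vote.

Class I: a majority of 1730565 is 865283; 865,283 required, 865,340 in favor — approved.
Class II: 3/4 of 1977173 = 1482879.75, rounded up to 1482880; 1,482,880 required, 1,482,880 in favor — approved.
Class III: 3/5 of 1549295 = 929577; 929,577 required, 929,495 in favor — not approved.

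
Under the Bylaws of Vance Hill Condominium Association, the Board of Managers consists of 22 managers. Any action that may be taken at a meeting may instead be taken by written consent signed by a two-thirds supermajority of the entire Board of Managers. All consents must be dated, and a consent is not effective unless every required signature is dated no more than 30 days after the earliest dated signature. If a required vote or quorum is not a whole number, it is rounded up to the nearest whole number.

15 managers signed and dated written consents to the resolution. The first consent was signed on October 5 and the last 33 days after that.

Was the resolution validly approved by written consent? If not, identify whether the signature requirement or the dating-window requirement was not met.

Not effective — dating-window requirement not satisfied.

Signatures required: a two-thirds supermajority of 22 — 2/3 of 22 = 14.67, rounded up to 15, so 15 needed; 15 signed. Sufficient.
Dating window: the latest signature is 33 days after the earliest; the limit is 30 days. Outside the window.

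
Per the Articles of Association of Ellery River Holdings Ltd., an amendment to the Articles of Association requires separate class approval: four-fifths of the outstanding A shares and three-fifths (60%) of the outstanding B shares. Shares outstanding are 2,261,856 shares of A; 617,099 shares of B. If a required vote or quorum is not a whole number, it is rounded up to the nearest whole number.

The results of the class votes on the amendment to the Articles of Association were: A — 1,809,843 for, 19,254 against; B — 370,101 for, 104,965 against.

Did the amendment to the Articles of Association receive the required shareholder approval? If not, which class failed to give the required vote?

Not approved — the B shares did not give the required vote.

A: 4/5 of 2261856 = 1809484.80, rounded up to 1809485; 1,809,485 required, 1,809,843 in favor — approved.
B: 3/5 of 617099 = 370259.40, rounded up to 370260; 370,260 required, 370,101 in favor — not approved.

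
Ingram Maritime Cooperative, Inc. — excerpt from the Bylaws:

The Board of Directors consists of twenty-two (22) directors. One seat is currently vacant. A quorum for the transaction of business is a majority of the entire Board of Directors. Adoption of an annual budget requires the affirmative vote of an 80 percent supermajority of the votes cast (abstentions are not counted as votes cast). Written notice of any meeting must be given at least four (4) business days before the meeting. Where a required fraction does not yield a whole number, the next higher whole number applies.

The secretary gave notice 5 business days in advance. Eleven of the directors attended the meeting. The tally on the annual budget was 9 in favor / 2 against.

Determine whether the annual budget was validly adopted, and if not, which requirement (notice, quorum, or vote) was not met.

Notice: 5 business days given; 4 required (5 ≥ 4). Satisfied.
Quorum: 11 present; quorum is 12. Not satisfied.
Vote: the annual budget requires four-fifths of the votes cast (11). 4/5 of 11 = 8.80, rounded up to 9, so 9 affirmative votes are needed; 9 voted in favor. Satisfied. (Moot — without a quorum no business can be validly transacted.)

Invalid — quorum requirement not satisfied.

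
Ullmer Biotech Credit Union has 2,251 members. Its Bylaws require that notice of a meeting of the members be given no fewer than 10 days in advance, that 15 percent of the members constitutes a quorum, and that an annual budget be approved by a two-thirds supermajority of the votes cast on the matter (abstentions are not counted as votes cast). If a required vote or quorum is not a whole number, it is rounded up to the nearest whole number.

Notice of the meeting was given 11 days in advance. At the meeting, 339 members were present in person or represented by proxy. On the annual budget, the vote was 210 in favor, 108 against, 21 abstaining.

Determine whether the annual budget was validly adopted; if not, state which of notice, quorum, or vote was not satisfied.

Invalid — vote requirement not satisfied.

Notice: 11 days given; 10 required. Satisfied.
Quorum: 15% of 2,251 = 337.65, rounded up to 338; 339 present. Satisfied.
Vote: requires two-thirds of the votes cast (339 − 21 abstaining = 318); 2/3 of 318 = 212, so 212 needed; 210 in favor. Not satisfied.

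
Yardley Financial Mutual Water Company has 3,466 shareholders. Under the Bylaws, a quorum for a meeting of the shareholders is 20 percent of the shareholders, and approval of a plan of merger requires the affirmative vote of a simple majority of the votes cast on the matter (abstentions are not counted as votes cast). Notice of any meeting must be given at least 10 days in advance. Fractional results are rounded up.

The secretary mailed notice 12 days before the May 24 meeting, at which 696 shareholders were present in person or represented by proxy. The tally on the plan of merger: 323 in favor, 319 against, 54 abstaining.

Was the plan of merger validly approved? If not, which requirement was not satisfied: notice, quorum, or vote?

Notice: 12 days given; 10 required. Satisfied.
Quorum: 20% of 3,466 = 693.20, rounded up to 694; 696 present. Satisfied.
Vote: requires a majority of the votes cast (696 − 54 abstaining = 642); a majority of 642 is 322, so 322 needed; 323 in favor. Satisfied.

Valid — all requirements satisfied.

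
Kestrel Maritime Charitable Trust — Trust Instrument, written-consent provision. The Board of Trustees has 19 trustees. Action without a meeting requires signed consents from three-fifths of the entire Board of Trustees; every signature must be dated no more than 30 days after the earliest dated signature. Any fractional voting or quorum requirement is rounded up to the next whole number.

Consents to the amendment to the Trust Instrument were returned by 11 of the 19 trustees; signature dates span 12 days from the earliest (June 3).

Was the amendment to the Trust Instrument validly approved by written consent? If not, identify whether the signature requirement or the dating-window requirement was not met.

Signatures required: three-fifths of 19 — 3/5 of 19 = 11.40, rounded up to 12, so 12 needed; 11 signed. Insufficient.
Dating window: the latest signature is 12 days after the earliest; the limit is 30 days. Within the window.

Not effective — insufficient signatures.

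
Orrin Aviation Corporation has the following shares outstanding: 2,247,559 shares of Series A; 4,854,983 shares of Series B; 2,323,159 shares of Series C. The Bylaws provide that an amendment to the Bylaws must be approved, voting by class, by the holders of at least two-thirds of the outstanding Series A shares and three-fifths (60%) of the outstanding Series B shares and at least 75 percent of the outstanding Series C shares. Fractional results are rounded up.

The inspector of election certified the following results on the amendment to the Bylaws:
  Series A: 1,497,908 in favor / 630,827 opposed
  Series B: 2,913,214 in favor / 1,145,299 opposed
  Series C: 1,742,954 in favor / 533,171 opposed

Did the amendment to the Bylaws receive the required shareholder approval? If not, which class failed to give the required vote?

Not approved — the Series A shares did not give the required vote.

Series A: 2/3 of 2247559 = 1498372.67, rounded up to 1498373; 1,498,373 required, 1,497,908 in favor — not approved.
Series B: 3/5 of 4854983 = 2912989.80, rounded up to 2912990; 2,912,990 required, 2,913,214 in favor — approved.
Series C: 3/4 of 2323159 = 1742369.25, rounded up to 1742370; 1,742,370 required, 1,742,954 in favor — approved.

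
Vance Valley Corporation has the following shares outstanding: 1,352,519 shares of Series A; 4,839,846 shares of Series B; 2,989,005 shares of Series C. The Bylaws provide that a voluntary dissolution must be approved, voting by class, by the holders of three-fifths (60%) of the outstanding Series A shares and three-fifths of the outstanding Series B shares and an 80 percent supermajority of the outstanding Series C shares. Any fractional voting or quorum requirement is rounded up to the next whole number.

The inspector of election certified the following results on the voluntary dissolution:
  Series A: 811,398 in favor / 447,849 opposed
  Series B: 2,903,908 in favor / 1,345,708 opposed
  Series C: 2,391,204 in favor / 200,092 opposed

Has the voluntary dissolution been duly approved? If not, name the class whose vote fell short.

Not approved — the Series A shares did not give the required vote.

Series A: 3/5 of 1352519 = 811511.40, rounded up to 811512; 811,512 required, 811,398 in favor — not approved.
Series B: 3/5 of 4839846 = 2903907.60, rounded up to 2903908; 2,903,908 required, 2,903,908 in favor — approved.
Series C: 4/5 of 2989005 = 2391204; 2,391,204 required, 2,391,204 in favor — approved.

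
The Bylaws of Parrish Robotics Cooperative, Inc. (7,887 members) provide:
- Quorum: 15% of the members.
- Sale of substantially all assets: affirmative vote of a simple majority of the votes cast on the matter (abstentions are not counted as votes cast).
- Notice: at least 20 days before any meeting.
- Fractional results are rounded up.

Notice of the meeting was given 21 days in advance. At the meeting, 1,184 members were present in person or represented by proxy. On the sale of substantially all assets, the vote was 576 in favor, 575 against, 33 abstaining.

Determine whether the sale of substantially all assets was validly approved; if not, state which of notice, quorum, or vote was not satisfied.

Valid — all requirements satisfied.

Notice: 21 days given; 20 required. Satisfied.
Quorum: 15% of 7,887 = 1,183.05, rounded up to 1,184; 1,184 present. Satisfied.
Vote: requires a majority of the votes cast (1,184 − 33 abstaining = 1,151); a majority of 1151 is 576, so 576 needed; 576 in favor. Satisfied.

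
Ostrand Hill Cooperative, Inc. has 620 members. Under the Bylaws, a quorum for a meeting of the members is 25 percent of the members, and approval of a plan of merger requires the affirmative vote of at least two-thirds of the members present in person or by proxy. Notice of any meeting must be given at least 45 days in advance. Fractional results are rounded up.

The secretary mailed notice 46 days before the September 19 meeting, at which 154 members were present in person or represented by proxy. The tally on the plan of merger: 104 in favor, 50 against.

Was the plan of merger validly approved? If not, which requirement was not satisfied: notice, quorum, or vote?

Notice: 46 days given; 45 required. Satisfied.
Quorum: 25% of 620 = 155; 154 present. Not satisfied.
Vote: requires two-thirds of those present (154); 2/3 of 154 = 102.67, rounded up to 103, so 103 needed; 104 in favor. Satisfied.

Invalid — quorum requirement not satisfied.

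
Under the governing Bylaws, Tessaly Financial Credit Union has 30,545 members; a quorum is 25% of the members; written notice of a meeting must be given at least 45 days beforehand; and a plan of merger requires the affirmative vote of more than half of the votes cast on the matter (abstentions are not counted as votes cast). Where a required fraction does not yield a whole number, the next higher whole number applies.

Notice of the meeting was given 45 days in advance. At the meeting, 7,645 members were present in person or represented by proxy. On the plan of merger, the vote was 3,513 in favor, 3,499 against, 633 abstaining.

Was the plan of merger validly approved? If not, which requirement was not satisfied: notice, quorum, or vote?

Notice: 45 days given; 45 required. Satisfied.
Quorum: 25% of 30,545 = 7,636.25, rounded up to 7,637; 7,645 present. Satisfied.
Vote: requires a majority of the votes cast (7,645 − 633 abstaining = 7,012); a majority of 7012 is 3507, so 3,507 needed; 3,513 in favor. Satisfied.

Valid — all requirements satisfied.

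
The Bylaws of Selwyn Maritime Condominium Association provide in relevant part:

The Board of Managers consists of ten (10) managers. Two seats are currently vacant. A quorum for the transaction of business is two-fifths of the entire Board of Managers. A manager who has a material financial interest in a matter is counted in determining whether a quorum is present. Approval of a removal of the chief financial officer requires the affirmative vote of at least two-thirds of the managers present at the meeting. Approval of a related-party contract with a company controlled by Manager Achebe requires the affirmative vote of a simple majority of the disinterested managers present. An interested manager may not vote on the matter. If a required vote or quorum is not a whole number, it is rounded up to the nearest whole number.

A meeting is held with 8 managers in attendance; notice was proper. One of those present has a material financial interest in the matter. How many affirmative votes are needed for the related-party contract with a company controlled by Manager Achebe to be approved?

4

The related-party contract with a company controlled by Manager Achebe requires a majority of the disinterested managers present (8 − 1 = 7).
A majority of 7 is 4.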